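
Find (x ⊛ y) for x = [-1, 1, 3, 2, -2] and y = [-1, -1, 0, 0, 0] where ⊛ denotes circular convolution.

(x ⊛ y)[n] = Σ(m=0 to 4) x[m] · y[(n-m) mod 5]

Computing each output sample:
(x ⊛ y)[0] = 3
(x ⊛ y)[1] = 0
(x ⊛ y)[2] = -4
(x ⊛ y)[3] = -5
(x ⊛ y)[4] = 0

x ⊛ y = [3, 0, -4, -5, 0]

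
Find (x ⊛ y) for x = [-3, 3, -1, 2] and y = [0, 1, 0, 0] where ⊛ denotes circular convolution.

(x ⊛ y)[n] = Σ(m=0 to 3) x[m] · y[(n-m) mod 4]

Computing each output sample:
(x ⊛ y)[0] = 2
(x ⊛ y)[1] = -3
(x ⊛ y)[2] = 3
(x ⊛ y)[3] = -1

x ⊛ y = [2, -3, 3, -1]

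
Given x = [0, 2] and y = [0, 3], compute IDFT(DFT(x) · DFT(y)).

(x ⊛ y)[n] = Σ(m=0 to 1) x[m] · y[(n-m) mod 2]

Computing each output sample:
(x ⊛ y)[0] = 6
(x ⊛ y)[1] = 0

x ⊛ y = [6, 0]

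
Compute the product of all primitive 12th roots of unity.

The primitive 12th roots of unity are ω_12^k for k coprime to 12: k ∈ {1, 5, 7, 11}
Their product equals the constant term of the cyclotomic polynomial Φ_12(x) up to sign.
For n ≥ 3, the product of all primitive nth roots of unity is 1. (For n=1 it is 1; for n=2 it is -1.)

1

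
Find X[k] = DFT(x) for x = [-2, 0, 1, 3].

X[k] = Σ(n=0 to 3) x[n] · ω_4^(nk)
where ω_4 = e^(-2πi/4)

Computing each X[k]:
X[0] = 2
X[1] = -3+3i
X[2] = -4
X[3] = -3-3i

X = [2, -3+3i, -4, -3-3i]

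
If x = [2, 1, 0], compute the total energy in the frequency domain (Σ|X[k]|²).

Parseval: Σ|x[n]|² = (1/N)Σ|X[k]|², so Σ|X[k]|² = N·Σ|x[n]|² = 3·5.0000

Σ|X[k]|² = N·Σ|x[n]|² = 3·5.0000 = 15.0000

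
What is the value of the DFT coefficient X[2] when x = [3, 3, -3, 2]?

X[2] = Σ(n=0 to 3) x[n] · ω_4^(2n) where ω_4 = e^(-2πi/4)
= (3)·ω_4^0 + (3)·ω_4^2 + (-3)·ω_4^4 + (2)·ω_4^6

X[2] = -5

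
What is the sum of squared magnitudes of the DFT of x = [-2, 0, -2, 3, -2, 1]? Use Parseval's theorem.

Parseval: Σ|x[n]|² = (1/N)Σ|X[k]|², so Σ|X[k]|² = N·Σ|x[n]|² = 6·22.0000

Σ|X[k]|² = N·Σ|x[n]|² = 6·22.0000 = 132.0000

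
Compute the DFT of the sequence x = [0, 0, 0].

X[k] = Σ(n=0 to 2) x[n] · ω_3^(nk)
where ω_3 = e^(-2πi/3)

Computing each X[k]:
X[0] = 0
X[1] = 0
X[2] = 0

X = [0, 0, 0]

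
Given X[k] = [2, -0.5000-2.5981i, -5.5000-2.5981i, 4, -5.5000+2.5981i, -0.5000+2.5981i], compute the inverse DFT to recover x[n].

x[n] = (1/6) Σ(k=0 to 5) X[k] · e^(2πikn/6)

Computing each x[n]:
x[0] = -1
x[1] = 2
x[2] = 2
x[3] = -2
x[4] = 2
x[5] = -1

x = [-1, 2, 2, -2, 2, -1]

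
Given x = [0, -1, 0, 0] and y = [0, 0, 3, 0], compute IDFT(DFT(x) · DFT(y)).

(x ⊛ y)[n] = Σ(m=0 to 3) x[m] · y[(n-m) mod 4]

Computing each output sample:
(x ⊛ y)[0] = 0
(x ⊛ y)[1] = 0
(x ⊛ y)[2] = 0
(x ⊛ y)[3] = -3

x ⊛ y = [0, 0, 0, -3]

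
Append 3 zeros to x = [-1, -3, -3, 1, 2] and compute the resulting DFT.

Original 5-point DFT: [-4, 0.3090+7.1064i, -0.8090-0.8653i, -0.8090+0.8653i, 0.3090-7.1064i]
Zero-padded 8-point DFT provides frequency interpolation.

DFT_8([x, 0, ...]) = [-4, -5.8284+4.4142i, 4+4i, -0.1716-1.5858i, 0, -0.1716+1.5858i, 4-4i, -5.8284-4.4142i]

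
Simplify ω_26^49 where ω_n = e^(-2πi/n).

Since ω_26^26 = 1, powers reduce modulo 26.
49 mod 26 = 23
So ω_26^49 = ω_26^23 = e^(-2πi·23/26)

ω_26^49 = ω_26^23 = 0.7485+0.6631i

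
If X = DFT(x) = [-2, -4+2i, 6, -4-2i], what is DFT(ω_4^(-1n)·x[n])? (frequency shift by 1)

Modulation property: DFT(ω_4^(-1n)·x[n]) = X[(k-1) mod 4], so circularly shift X by 1 positions.

X[k-1] = [-4-2i, -2, -4+2i, 6]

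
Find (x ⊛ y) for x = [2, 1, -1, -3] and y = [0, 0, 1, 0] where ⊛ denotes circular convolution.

(x ⊛ y)[n] = Σ(m=0 to 3) x[m] · y[(n-m) mod 4]

Computing each output sample:
(x ⊛ y)[0] = -1
(x ⊛ y)[1] = -3
(x ⊛ y)[2] = 2
(x ⊛ y)[3] = 1

x ⊛ y = [-1, -3, 2, 1]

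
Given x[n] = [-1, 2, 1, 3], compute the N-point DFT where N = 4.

X[k] = Σ(n=0 to 3) x[n] · ω_4^(nk)
where ω_4 = e^(-2πi/4)

Computing each X[k]:
X[0] = 5
X[1] = -2+1i
X[2] = -5
X[3] = -2-1i

X = [5, -2+1i, -5, -2-1i]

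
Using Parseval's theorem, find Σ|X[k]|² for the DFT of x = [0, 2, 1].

Parseval: Σ|x[n]|² = (1/N)Σ|X[k]|², so Σ|X[k]|² = N·Σ|x[n]|² = 3·5.0000

Σ|X[k]|² = N·Σ|x[n]|² = 3·5.0000 = 15.0000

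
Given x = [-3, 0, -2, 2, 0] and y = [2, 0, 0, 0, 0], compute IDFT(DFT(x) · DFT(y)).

(x ⊛ y)[n] = Σ(m=0 to 4) x[m] · y[(n-m) mod 5]

Computing each output sample:
(x ⊛ y)[0] = -6
(x ⊛ y)[1] = 0
(x ⊛ y)[2] = -4
(x ⊛ y)[3] = 4
(x ⊛ y)[4] = 0

x ⊛ y = [-6, 0, -4, 4, 0]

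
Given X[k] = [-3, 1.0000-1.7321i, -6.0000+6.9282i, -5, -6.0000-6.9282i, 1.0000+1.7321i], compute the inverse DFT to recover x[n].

x[n] = (1/6) Σ(k=0 to 5) X[k] · e^(2πikn/6)

Computing each x[n]:
x[0] = -3
x[1] = 0
x[2] = 2
x[3] = -2
x[4] = -3
x[5] = 3

x = [-3, 0, 2, -2, -3, 3]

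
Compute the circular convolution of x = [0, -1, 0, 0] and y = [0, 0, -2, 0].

(x ⊛ y)[n] = Σ(m=0 to 3) x[m] · y[(n-m) mod 4]

Computing each output sample:
(x ⊛ y)[0] = 0
(x ⊛ y)[1] = 0
(x ⊛ y)[2] = 0
(x ⊛ y)[3] = 2

x ⊛ y = [0, 0, 0, 2]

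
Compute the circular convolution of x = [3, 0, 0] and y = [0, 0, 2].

(x ⊛ y)[n] = Σ(m=0 to 2) x[m] · y[(n-m) mod 3]

Computing each output sample:
(x ⊛ y)[0] = 0
(x ⊛ y)[1] = 0
(x ⊛ y)[2] = 6

x ⊛ y = [0, 0, 6]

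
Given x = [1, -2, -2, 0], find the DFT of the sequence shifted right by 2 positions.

Time shift by 2: X_shifted[k] = ω_4^(2k) · X[k]
Shifted x = [-2, 0, 1, -2]

DFT(x[n-2]) = [-3, -3-2i, 1, -3+2i]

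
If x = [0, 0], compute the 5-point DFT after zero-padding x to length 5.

Original 2-point DFT: [0, 0]
Zero-padded 5-point DFT provides frequency interpolation.

DFT_5([x, 0, ...]) = [0, 0, 0, 0, 0]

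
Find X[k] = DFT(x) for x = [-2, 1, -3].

X[k] = Σ(n=0 to 2) x[n] · ω_3^(nk)
where ω_3 = e^(-2πi/3)

Computing each X[k]:
X[0] = -4
X[1] = -1.0000-3.4641i
X[2] = -1.0000+3.4641i

X = [-4, -1.0000-3.4641i, -1.0000+3.4641i]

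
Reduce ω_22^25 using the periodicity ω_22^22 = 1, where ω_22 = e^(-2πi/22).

Since ω_22^22 = 1, powers reduce modulo 22.
25 mod 22 = 3
So ω_22^25 = ω_22^3 = e^(-2πi·3/22)

ω_22^25 = ω_22^3 = 0.6549-0.7557i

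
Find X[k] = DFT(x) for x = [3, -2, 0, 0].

X[k] = Σ(n=0 to 3) x[n] · ω_4^(nk)
where ω_4 = e^(-2πi/4)

Computing each X[k]:
X[0] = 1
X[1] = 3+2i
X[2] = 5
X[3] = 3-2i

X = [1, 3+2i, 5, 3-2i]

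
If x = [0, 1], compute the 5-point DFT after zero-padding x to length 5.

Original 2-point DFT: [1, -1]
Zero-padded 5-point DFT provides frequency interpolation.

DFT_5([x, 0, ...]) = [1, 0.3090-0.9511i, -0.8090-0.5878i, -0.8090+0.5878i, 0.3090+0.9511i]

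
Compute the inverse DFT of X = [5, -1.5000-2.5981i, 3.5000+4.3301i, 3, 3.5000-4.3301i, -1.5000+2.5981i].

x[n] = (1/6) Σ(k=0 to 5) X[k] · e^(2πikn/6)

Computing each x[n]:
x[0] = 2
x[1] = -1
x[2] = 3
x[3] = 2
x[4] = -1
x[5] = 0

x = [2, -1, 3, 2, -1, 0]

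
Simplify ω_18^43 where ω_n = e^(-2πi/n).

Since ω_18^18 = 1, powers reduce modulo 18.
43 mod 18 = 7
So ω_18^43 = ω_18^7 = e^(-2πi·7/18)

ω_18^43 = ω_18^7 = -0.7660-0.6428i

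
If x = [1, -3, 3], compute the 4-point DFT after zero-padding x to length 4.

Original 3-point DFT: [1, 1.0000+5.1962i, 1.0000-5.1962i]
Zero-padded 4-point DFT provides frequency interpolation.

DFT_4([x, 0, ...]) = [1, -2+3i, 7, -2-3i]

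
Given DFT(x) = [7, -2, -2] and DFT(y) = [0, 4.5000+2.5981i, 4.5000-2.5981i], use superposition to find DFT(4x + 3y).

By linearity: DFT(4x + 3y) = 4·DFT(x) + 3·DFT(y)
= 4·[7, -2, -2] + 3·[0, 4.5000+2.5981i, 4.5000-2.5981i]

Computing element-wise:
Z[0] = 4·(7) + 3·(0) = 28
Z[1] = 4·(-2) + 3·(4.5000+2.5981i) = 5.5000+7.7943i
Z[2] = 4·(-2) + 3·(4.5000-2.5981i) = 5.5000-7.7943i

DFT(4x + 3y) = 4·X + 3·Y = [28, 5.5000+7.7943i, 5.5000-7.7943i]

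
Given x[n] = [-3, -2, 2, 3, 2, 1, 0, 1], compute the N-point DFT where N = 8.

X[k] = Σ(n=0 to 7) x[n] · ω_8^(nk)
where ω_8 = e^(-2πi/8)

Computing each X[k]:
X[0] = 4
X[1] = -8.5355-1.2929i
X[2] = -3+5i
X[3] = -1.4645+2.7071i
X[4] = -2
X[5] = -1.4645-2.7071i
X[6] = -3-5i
X[7] = -8.5355+1.2929i

X = [4, -8.5355-1.2929i, -3+5i, -1.4645+2.7071i, -2, -1.4645-2.7071i, -3-5i, -8.5355+1.2929i]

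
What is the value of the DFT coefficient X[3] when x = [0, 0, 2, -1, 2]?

X[3] = Σ(n=0 to 4) x[n] · ω_5^(3n) where ω_5 = e^(-2πi/5)
= (0)·ω_5^0 + (0)·ω_5^3 + (2)·ω_5^6 + (-1)·ω_5^9 + (2)·ω_5^12

X[3] = -1.3090-4.0287i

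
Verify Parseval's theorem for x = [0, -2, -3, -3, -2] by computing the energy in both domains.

Time domain:
Σ|x[n]|² = |0|² + |-2|² + |-3|² + |-3|² + |-2|² = 26.0000

Frequency domain:
(1/5)Σ|X[k]|² = (1/5)(|-10|² + |3.6180|² + |1.3820|² + |1.3820|² + |3.6180|²) = (1/5)·130.0000 = 26.0000

Both sides agree, confirming Parseval's theorem.

Σ|x[n]|² = (1/N)Σ|X[k]|² = 26.0000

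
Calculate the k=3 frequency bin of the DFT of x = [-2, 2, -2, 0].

X[3] = Σ(n=0 to 3) x[n] · ω_4^(3n) where ω_4 = e^(-2πi/4)
= (-2)·ω_4^0 + (2)·ω_4^3 + (-2)·ω_4^6 + (0)·ω_4^9

X[3] = 2i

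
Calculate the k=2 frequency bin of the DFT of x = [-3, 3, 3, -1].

X[2] = Σ(n=0 to 3) x[n] · ω_4^(2n) where ω_4 = e^(-2πi/4)
= (-3)·ω_4^0 + (3)·ω_4^2 + (3)·ω_4^4 + (-1)·ω_4^6

X[2] = -2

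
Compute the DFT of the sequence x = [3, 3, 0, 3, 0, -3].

X[k] = Σ(n=0 to 5) x[n] · ω_6^(nk)
where ω_6 = e^(-2πi/6)

Computing each X[k]:
X[0] = 6
X[1] = -5.1962i
X[2] = 6.0000-5.1962i
X[3] = 0
X[4] = 6.0000+5.1962i
X[5] = 5.1962i

X = [6, -5.1962i, 6.0000-5.1962i, 0, 6.0000+5.1962i, 5.1962i]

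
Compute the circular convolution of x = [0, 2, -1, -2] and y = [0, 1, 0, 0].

(x ⊛ y)[n] = Σ(m=0 to 3) x[m] · y[(n-m) mod 4]

Computing each output sample:
(x ⊛ y)[0] = -2
(x ⊛ y)[1] = 0
(x ⊛ y)[2] = 2
(x ⊛ y)[3] = -1

x ⊛ y = [-2, 0, 2, -1]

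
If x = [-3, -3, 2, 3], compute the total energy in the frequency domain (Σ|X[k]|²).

Parseval: Σ|x[n]|² = (1/N)Σ|X[k]|², so Σ|X[k]|² = N·Σ|x[n]|² = 4·31.0000

Σ|X[k]|² = N·Σ|x[n]|² = 4·31.0000 = 124.0000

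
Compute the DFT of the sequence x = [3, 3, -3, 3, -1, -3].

X[k] = Σ(n=0 to 5) x[n] · ω_6^(nk)
where ω_6 = e^(-2πi/6)

Computing each X[k]:
X[0] = 2
X[1] = 2.0000-3.4641i
X[2] = 8.0000-6.9282i
X[3] = -4
X[4] = 8.0000+6.9282i
X[5] = 2.0000+3.4641i

X = [2, 2.0000-3.4641i, 8.0000-6.9282i, -4, 8.0000+6.9282i, 2.0000+3.4641i]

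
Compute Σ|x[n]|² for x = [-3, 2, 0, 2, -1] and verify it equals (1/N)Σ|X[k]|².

Time domain:
Σ|x[n]|² = |-3|² + |2|² + |0|² + |2|² + |-1|² = 18.0000

Frequency domain:
(1/5)Σ|X[k]|² = (1/5)(|0|² + |-4.3090-1.6776i|² + |-3.1910-3.6655i|² + |-3.1910+3.6655i|² + |-4.3090+1.6776i|²) = (1/5)·90.0000 = 18.0000

Both sides agree, confirming Parseval's theorem.

Σ|x[n]|² = (1/N)Σ|X[k]|² = 18.0000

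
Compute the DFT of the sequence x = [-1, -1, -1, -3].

X[k] = Σ(n=0 to 3) x[n] · ω_4^(nk)
where ω_4 = e^(-2πi/4)

Computing each X[k]:
X[0] = -6
X[1] = -2i
X[2] = 2
X[3] = 2i

X = [-6, -2i, 2, 2i]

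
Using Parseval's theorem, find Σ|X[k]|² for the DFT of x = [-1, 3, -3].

Parseval: Σ|x[n]|² = (1/N)Σ|X[k]|², so Σ|X[k]|² = N·Σ|x[n]|² = 3·19.0000

Σ|X[k]|² = N·Σ|x[n]|² = 3·19.0000 = 57.0000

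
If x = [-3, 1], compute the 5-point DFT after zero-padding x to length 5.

Original 2-point DFT: [-2, -4]
Zero-padded 5-point DFT provides frequency interpolation.

DFT_5([x, 0, ...]) = [-2, -2.6910-0.9511i, -3.8090-0.5878i, -3.8090+0.5878i, -2.6910+0.9511i]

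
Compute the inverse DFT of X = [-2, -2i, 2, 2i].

x[n] = (1/4) Σ(k=0 to 3) X[k] · e^(2πikn/4)

Computing each x[n]:
x[0] = 0
x[1] = 0
x[2] = 0
x[3] = -2

x = [0, 0, 0, -2]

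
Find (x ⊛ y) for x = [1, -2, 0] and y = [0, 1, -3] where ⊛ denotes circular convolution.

(x ⊛ y)[n] = Σ(m=0 to 2) x[m] · y[(n-m) mod 3]

Computing each output sample:
(x ⊛ y)[0] = 6
(x ⊛ y)[1] = 1
(x ⊛ y)[2] = -5

x ⊛ y = [6, 1, -5]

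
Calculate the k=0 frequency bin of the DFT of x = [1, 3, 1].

X[0] = Σ(n=0 to 2) x[n] · ω_3^0 = Σ x[n]
= (1) + (3) + (1)

X[0] = 5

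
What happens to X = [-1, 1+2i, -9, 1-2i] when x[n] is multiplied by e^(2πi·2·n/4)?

Modulation property: DFT(ω_4^(-2n)·x[n]) = X[(k-2) mod 4], so circularly shift X by 2 positions.

X[k-2] = [-9, 1-2i, -1, 1+2i]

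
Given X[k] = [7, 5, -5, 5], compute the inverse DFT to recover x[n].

x[n] = (1/4) Σ(k=0 to 3) X[k] · e^(2πikn/4)

Computing each x[n]:
x[0] = 3
x[1] = 3
x[2] = -2
x[3] = 3

x = [3, 3, -2, 3]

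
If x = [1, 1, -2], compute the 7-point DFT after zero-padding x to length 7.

Original 3-point DFT: [0, 1.5000-2.5981i, 1.5000+2.5981i]
Zero-padded 7-point DFT provides frequency interpolation.

DFT_7([x, 0, ...]) = [0, 2.0685+1.1680i, 2.5794-1.8427i, -1.1479-1.9975i, -1.1479+1.9975i, 2.5794+1.8427i, 2.0685-1.1680i]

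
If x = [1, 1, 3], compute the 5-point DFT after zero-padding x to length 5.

Original 3-point DFT: [5, -1.0000+1.7321i, -1.0000-1.7321i]
Zero-padded 5-point DFT provides frequency interpolation.

DFT_5([x, 0, ...]) = [5, -1.1180-2.7144i, 1.1180+2.2654i, 1.1180-2.2654i, -1.1180+2.7144i]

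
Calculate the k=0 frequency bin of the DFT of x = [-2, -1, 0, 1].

X[0] = Σ(n=0 to 3) x[n] · ω_4^0 = Σ x[n]
= (-2) + (-1) + (0) + (1)

X[0] = -2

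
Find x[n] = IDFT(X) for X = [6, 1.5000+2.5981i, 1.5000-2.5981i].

x[n] = (1/3) Σ(k=0 to 2) X[k] · e^(2πikn/3)

Computing each x[n]:
x[0] = 3
x[1] = 0
x[2] = 3

x = [3, 0, 3]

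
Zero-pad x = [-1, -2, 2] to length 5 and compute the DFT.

Original 3-point DFT: [-1, -1.0000+3.4641i, -1.0000-3.4641i]
Zero-padded 5-point DFT provides frequency interpolation.

DFT_5([x, 0, ...]) = [-1, -3.2361+0.7265i, 1.2361+3.0777i, 1.2361-3.0777i, -3.2361-0.7265i]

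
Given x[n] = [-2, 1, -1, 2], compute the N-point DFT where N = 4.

X[k] = Σ(n=0 to 3) x[n] · ω_4^(nk)
where ω_4 = e^(-2πi/4)

Computing each X[k]:
X[0] = 0
X[1] = -1+1i
X[2] = -6
X[3] = -1-1i

X = [0, -1+1i, -6, -1-1i]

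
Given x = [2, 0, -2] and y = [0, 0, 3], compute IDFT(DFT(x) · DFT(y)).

(x ⊛ y)[n] = Σ(m=0 to 2) x[m] · y[(n-m) mod 3]

Computing each output sample:
(x ⊛ y)[0] = 0
(x ⊛ y)[1] = -6
(x ⊛ y)[2] = 6

x ⊛ y = [0, -6, 6]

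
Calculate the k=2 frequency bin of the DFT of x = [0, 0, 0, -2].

X[2] = Σ(n=0 to 3) x[n] · ω_4^(2n) where ω_4 = e^(-2πi/4)
= (0)·ω_4^0 + (0)·ω_4^2 + (0)·ω_4^4 + (-2)·ω_4^6

X[2] = 2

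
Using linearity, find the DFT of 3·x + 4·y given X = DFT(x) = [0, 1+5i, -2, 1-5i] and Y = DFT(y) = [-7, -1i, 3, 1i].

By linearity: DFT(3x + 4y) = 3·DFT(x) + 4·DFT(y)
= 3·[0, 1+5i, -2, 1-5i] + 4·[-7, -1i, 3, 1i]

Computing element-wise:
Z[0] = 3·(0) + 4·(-7) = -28
Z[1] = 3·(1+5i) + 4·(-1i) = 3+11i
Z[2] = 3·(-2) + 4·(3) = 6
Z[3] = 3·(1-5i) + 4·(1i) = 3-11i

DFT(3x + 4y) = 3·X + 4·Y = [-28, 3+11i, 6, 3-11i]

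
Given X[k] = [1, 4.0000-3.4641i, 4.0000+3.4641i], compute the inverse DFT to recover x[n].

x[n] = (1/3) Σ(k=0 to 2) X[k] · e^(2πikn/3)

Computing each x[n]:
x[0] = 3
x[1] = 1
x[2] = -3

x = [3, 1, -3]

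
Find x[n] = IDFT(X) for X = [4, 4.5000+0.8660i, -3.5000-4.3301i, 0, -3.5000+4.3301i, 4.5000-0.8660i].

x[n] = (1/6) Σ(k=0 to 5) X[k] · e^(2πikn/6)

Computing each x[n]:
x[0] = 1
x[1] = 3
x[2] = -1
x[3] = -2
x[4] = 2
x[5] = 1

x = [1, 3, -1, -2, 2, 1]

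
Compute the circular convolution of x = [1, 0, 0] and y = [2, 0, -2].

(x ⊛ y)[n] = Σ(m=0 to 2) x[m] · y[(n-m) mod 3]

Computing each output sample:
(x ⊛ y)[0] = 2
(x ⊛ y)[1] = 0
(x ⊛ y)[2] = -2

x ⊛ y = [2, 0, -2]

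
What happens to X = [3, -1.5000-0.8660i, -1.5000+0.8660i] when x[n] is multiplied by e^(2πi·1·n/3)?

Modulation property: DFT(ω_3^(-1n)·x[n]) = X[(k-1) mod 3], so circularly shift X by 1 positions.

X[k-1] = [-1.5000+0.8660i, 3, -1.5000-0.8660i]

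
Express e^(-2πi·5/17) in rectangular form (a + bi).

ω_17^5 = e^(-2πi·5/17)
= cos(-2π·5/17) + i·sin(-2π·5/17)
= cos(-10π/17) + i·sin(-10π/17)

ω_17^5 = cos(-10π/17) + i·sin(-10π/17) = -0.2737-0.9618i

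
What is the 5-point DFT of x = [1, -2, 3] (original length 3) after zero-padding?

Original 3-point DFT: [2, 0.5000+4.3301i, 0.5000-4.3301i]
Zero-padded 5-point DFT provides frequency interpolation.

DFT_5([x, 0, ...]) = [2, -2.0451+0.1388i, 3.5451+4.0287i, 3.5451-4.0287i, -2.0451-0.1388i]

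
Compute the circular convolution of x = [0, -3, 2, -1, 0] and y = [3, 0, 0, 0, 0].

(x ⊛ y)[n] = Σ(m=0 to 4) x[m] · y[(n-m) mod 5]

Computing each output sample:
(x ⊛ y)[0] = 0
(x ⊛ y)[1] = -9
(x ⊛ y)[2] = 6
(x ⊛ y)[3] = -3
(x ⊛ y)[4] = 0

x ⊛ y = [0, -9, 6, -3, 0]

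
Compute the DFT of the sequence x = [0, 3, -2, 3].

X[k] = Σ(n=0 to 3) x[n] · ω_4^(nk)
where ω_4 = e^(-2πi/4)

Computing each X[k]:
X[0] = 4
X[1] = 2
X[2] = -8
X[3] = 2

X = [4, 2, -8, 2]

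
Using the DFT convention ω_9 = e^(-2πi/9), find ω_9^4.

ω_9^4 = e^(-2πi·4/9)
= cos(-2π·4/9) + i·sin(-2π·4/9)
= cos(-8π/9) + i·sin(-8π/9)

ω_9^4 = cos(-8π/9) + i·sin(-8π/9) = -0.9397-0.3420i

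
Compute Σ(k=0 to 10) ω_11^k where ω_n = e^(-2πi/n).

Sum of all nth roots of unity equals 0 for n > 1 (geometric series with r ≠ 1).

0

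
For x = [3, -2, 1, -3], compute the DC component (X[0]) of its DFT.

X[0] = Σ(n=0 to 3) x[n] · ω_4^0 = Σ x[n]
= (3) + (-2) + (1) + (-3)

X[0] = -1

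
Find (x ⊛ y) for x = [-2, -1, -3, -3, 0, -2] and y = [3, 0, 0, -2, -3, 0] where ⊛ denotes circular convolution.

(x ⊛ y)[n] = Σ(m=0 to 5) x[m] · y[(n-m) mod 6]

Computing each output sample:
(x ⊛ y)[0] = 9
(x ⊛ y)[1] = 6
(x ⊛ y)[2] = -5
(x ⊛ y)[3] = 1
(x ⊛ y)[4] = 8
(x ⊛ y)[5] = 3

x ⊛ y = [9, 6, -5, 1, 8, 3]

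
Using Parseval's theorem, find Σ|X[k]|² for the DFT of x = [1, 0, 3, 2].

Parseval: Σ|x[n]|² = (1/N)Σ|X[k]|², so Σ|X[k]|² = N·Σ|x[n]|² = 4·14.0000

Σ|X[k]|² = N·Σ|x[n]|² = 4·14.0000 = 56.0000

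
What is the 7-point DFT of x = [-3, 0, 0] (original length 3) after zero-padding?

Original 3-point DFT: [-3, -3, -3]
Zero-padded 7-point DFT provides frequency interpolation.

DFT_7([x, 0, ...]) = [-3, -3, -3, -3, -3, -3, -3]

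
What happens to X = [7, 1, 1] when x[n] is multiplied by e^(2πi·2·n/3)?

Modulation property: DFT(ω_3^(-2n)·x[n]) = X[(k-2) mod 3], so circularly shift X by 2 positions.

X[k-2] = [1, 1, 7]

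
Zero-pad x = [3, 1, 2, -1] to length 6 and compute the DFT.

Original 4-point DFT: [5, 1-2i, 5, 1+2i]
Zero-padded 6-point DFT provides frequency interpolation.

DFT_6([x, 0, ...]) = [5, 3.5000-2.5981i, 0.5000+0.8660i, 5, 0.5000-0.8660i, 3.5000+2.5981i]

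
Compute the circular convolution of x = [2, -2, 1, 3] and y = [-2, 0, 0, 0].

(x ⊛ y)[n] = Σ(m=0 to 3) x[m] · y[(n-m) mod 4]

Computing each output sample:
(x ⊛ y)[0] = -4
(x ⊛ y)[1] = 4
(x ⊛ y)[2] = -2
(x ⊛ y)[3] = -6

x ⊛ y = [-4, 4, -2, -6]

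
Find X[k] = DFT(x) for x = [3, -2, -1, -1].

X[k] = Σ(n=0 to 3) x[n] · ω_4^(nk)
where ω_4 = e^(-2πi/4)

Computing each X[k]:
X[0] = -1
X[1] = 4+1i
X[2] = 5
X[3] = 4-1i

X = [-1, 4+1i, 5, 4-1i]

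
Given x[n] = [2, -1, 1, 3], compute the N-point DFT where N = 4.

X[k] = Σ(n=0 to 3) x[n] · ω_4^(nk)
where ω_4 = e^(-2πi/4)

Computing each X[k]:
X[0] = 5
X[1] = 1+4i
X[2] = 1
X[3] = 1-4i

X = [5, 1+4i, 1, 1-4i]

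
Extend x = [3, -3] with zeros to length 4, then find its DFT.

Original 2-point DFT: [0, 6]
Zero-padded 4-point DFT provides frequency interpolation.

DFT_4([x, 0, ...]) = [0, 3+3i, 6, 3-3i]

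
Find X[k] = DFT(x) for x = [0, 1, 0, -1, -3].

X[k] = Σ(n=0 to 4) x[n] · ω_5^(nk)
where ω_5 = e^(-2πi/5)

Computing each X[k]:
X[0] = -3
X[1] = 0.1910-4.3920i
X[2] = 1.3090-1.4001i
X[3] = 1.3090+1.4001i
X[4] = 0.1910+4.3920i

X = [-3, 0.1910-4.3920i, 1.3090-1.4001i, 1.3090+1.4001i, 0.1910+4.3920i]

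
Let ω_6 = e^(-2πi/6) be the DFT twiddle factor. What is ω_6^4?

ω_6^4 = e^(-2πi·4/6)
= cos(-2π·4/6) + i·sin(-2π·4/6)
= cos(-8π/6) + i·sin(-8π/6)

ω_6^4 = cos(-8π/6) + i·sin(-8π/6) = -0.5000+0.8660i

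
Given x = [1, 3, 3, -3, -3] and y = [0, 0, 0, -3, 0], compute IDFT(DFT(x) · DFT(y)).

(x ⊛ y)[n] = Σ(m=0 to 4) x[m] · y[(n-m) mod 5]

Computing each output sample:
(x ⊛ y)[0] = -9
(x ⊛ y)[1] = 9
(x ⊛ y)[2] = 9
(x ⊛ y)[3] = -3
(x ⊛ y)[4] = -9

x ⊛ y = [-9, 9, 9, -3, -9]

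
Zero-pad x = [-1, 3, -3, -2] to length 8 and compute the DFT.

Original 4-point DFT: [-3, 2-5i, -5, 2+5i]
Zero-padded 8-point DFT provides frequency interpolation.

DFT_8([x, 0, ...]) = [-3, 2.5355+2.2929i, 2-5i, -4.5355-3.7071i, -5, -4.5355+3.7071i, 2+5i, 2.5355-2.2929i]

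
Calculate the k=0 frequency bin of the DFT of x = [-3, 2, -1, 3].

X[0] = Σ(n=0 to 3) x[n] · ω_4^0 = Σ x[n]
= (-3) + (2) + (-1) + (3)

X[0] = 1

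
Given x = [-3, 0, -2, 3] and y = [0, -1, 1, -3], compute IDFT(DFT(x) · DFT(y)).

(x ⊛ y)[n] = Σ(m=0 to 3) x[m] · y[(n-m) mod 4]

Computing each output sample:
(x ⊛ y)[0] = -5
(x ⊛ y)[1] = 12
(x ⊛ y)[2] = -12
(x ⊛ y)[3] = 11

x ⊛ y = [-5, 12, -12, 11]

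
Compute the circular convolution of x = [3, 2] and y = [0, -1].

(x ⊛ y)[n] = Σ(m=0 to 1) x[m] · y[(n-m) mod 2]

Computing each output sample:
(x ⊛ y)[0] = -2
(x ⊛ y)[1] = -3

x ⊛ y = [-2, -3]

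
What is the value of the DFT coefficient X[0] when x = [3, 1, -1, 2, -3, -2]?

X[0] = Σ(n=0 to 5) x[n] · ω_6^0 = Σ x[n]
= (3) + (1) + (-1) + (2) + (-3) + (-2)

X[0] = 0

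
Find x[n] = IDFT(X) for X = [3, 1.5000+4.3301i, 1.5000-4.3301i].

x[n] = (1/3) Σ(k=0 to 2) X[k] · e^(2πikn/3)

Computing each x[n]:
x[0] = 2
x[1] = -2
x[2] = 3

x = [2, -2, 3]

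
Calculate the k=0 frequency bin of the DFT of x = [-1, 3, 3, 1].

X[0] = Σ(n=0 to 3) x[n] · ω_4^0 = Σ x[n]
= (-1) + (3) + (3) + (1)

X[0] = 6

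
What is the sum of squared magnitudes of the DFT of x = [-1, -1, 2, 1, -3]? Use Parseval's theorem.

Parseval: Σ|x[n]|² = (1/N)Σ|X[k]|², so Σ|X[k]|² = N·Σ|x[n]|² = 5·16.0000

Σ|X[k]|² = N·Σ|x[n]|² = 5·16.0000 = 80.0000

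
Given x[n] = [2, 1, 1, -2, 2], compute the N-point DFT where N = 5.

X[k] = Σ(n=0 to 4) x[n] · ω_5^(nk)
where ω_5 = e^(-2πi/5)

Computing each X[k]:
X[0] = 4
X[1] = 3.7361-0.8123i
X[2] = -0.7361+3.4410i
X[3] = -0.7361-3.4410i
X[4] = 3.7361+0.8123i

X = [4, 3.7361-0.8123i, -0.7361+3.4410i, -0.7361-3.4410i, 3.7361+0.8123i]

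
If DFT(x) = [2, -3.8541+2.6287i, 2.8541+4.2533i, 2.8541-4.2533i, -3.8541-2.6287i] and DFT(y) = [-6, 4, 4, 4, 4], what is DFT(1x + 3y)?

By linearity: DFT(1x + 3y) = 1·DFT(x) + 3·DFT(y)
= 1·[2, -3.8541+2.6287i, 2.8541+4.2533i, 2.8541-4.2533i, -3.8541-2.6287i] + 3·[-6, 4, 4, 4, 4]

Computing element-wise:
Z[0] = 1·(2) + 3·(-6) = -16
Z[1] = 1·(-3.8541+2.6287i) + 3·(4) = 8.1459+2.6287i
Z[2] = 1·(2.8541+4.2533i) + 3·(4) = 14.8541+4.2533i
Z[3] = 1·(2.8541-4.2533i) + 3·(4) = 14.8541-4.2533i
Z[4] = 1·(-3.8541-2.6287i) + 3·(4) = 8.1459-2.6287i

DFT(1x + 3y) = 1·X + 3·Y = [-16, 8.1459+2.6287i, 14.8541+4.2533i, 14.8541-4.2533i, 8.1459-2.6287i]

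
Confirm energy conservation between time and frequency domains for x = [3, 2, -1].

Time domain:
Σ|x[n]|² = |3|² + |2|² + |-1|² = 14.0000

Frequency domain:
(1/3)Σ|X[k]|² = (1/3)(|4|² + |2.5000-2.5981i|² + |2.5000+2.5981i|²) = (1/3)·42.0000 = 14.0000

Both sides agree, confirming Parseval's theorem.

Σ|x[n]|² = (1/N)Σ|X[k]|² = 14.0000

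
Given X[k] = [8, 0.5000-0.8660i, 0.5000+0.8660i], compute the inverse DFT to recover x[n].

x[n] = (1/3) Σ(k=0 to 2) X[k] · e^(2πikn/3)

Computing each x[n]:
x[0] = 3
x[1] = 3
x[2] = 2

x = [3, 3, 2]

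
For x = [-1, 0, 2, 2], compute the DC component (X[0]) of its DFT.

X[0] = Σ(n=0 to 3) x[n] · ω_4^0 = Σ x[n]
= (-1) + (0) + (2) + (2)

X[0] = 3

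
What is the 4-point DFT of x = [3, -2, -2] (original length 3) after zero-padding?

Original 3-point DFT: [-1, 5, 5]
Zero-padded 4-point DFT provides frequency interpolation.

DFT_4([x, 0, ...]) = [-1, 5+2i, 3, 5-2i]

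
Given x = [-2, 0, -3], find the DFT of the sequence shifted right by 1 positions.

Time shift by 1: X_shifted[k] = ω_3^(1k) · X[k]
Shifted x = [-3, -2, 0]

DFT(x[n-1]) = [-5, -2.0000+1.7321i, -2.0000-1.7321i]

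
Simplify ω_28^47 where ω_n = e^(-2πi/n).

Since ω_28^28 = 1, powers reduce modulo 28.
47 mod 28 = 19
So ω_28^47 = ω_28^19 = e^(-2πi·19/28)

ω_28^47 = ω_28^19 = -0.4339+0.9010i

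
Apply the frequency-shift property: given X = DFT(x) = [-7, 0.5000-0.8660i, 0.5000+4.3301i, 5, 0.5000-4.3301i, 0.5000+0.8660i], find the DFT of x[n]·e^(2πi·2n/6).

Modulation property: DFT(ω_6^(-2n)·x[n]) = X[(k-2) mod 6], so circularly shift X by 2 positions.

X[k-2] = [0.5000-4.3301i, 0.5000+0.8660i, -7, 0.5000-0.8660i, 0.5000+4.3301i, 5]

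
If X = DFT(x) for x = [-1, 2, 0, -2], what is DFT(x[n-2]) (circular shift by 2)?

Time shift by 2: X_shifted[k] = ω_4^(2k) · X[k]
Shifted x = [0, -2, -1, 2]

DFT(x[n-2]) = [-1, 1+4i, -1, 1-4i]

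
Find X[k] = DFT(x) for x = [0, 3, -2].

X[k] = Σ(n=0 to 2) x[n] · ω_3^(nk)
where ω_3 = e^(-2πi/3)

Computing each X[k]:
X[0] = 1
X[1] = -0.5000-4.3301i
X[2] = -0.5000+4.3301i

X = [1, -0.5000-4.3301i, -0.5000+4.3301i]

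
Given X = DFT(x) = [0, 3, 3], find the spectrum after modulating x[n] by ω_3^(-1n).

Modulation property: DFT(ω_3^(-1n)·x[n]) = X[(k-1) mod 3], so circularly shift X by 1 positions.

X[k-1] = [3, 0, 3]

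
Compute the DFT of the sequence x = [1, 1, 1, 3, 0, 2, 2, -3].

X[k] = Σ(n=0 to 7) x[n] · ω_8^(nk)
where ω_8 = e^(-2πi/8)

Computing each X[k]:
X[0] = 7
X[1] = -3.9497-2.5355i
X[2] = -2-3i
X[3] = 5.9497-4.5355i
X[4] = 1
X[5] = 5.9497+4.5355i
X[6] = -2+3i
X[7] = -3.9497+2.5355i

X = [7, -3.9497-2.5355i, -2-3i, 5.9497-4.5355i, 1, 5.9497+4.5355i, -2+3i, -3.9497+2.5355i]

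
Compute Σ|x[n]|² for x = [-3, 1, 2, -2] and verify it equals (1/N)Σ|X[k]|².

Time domain:
Σ|x[n]|² = |-3|² + |1|² + |2|² + |-2|² = 18.0000

Frequency domain:
(1/4)Σ|X[k]|² = (1/4)(|-2|² + |-5-3i|² + |0|² + |-5+3i|²) = (1/4)·72.0000 = 18.0000

Both sides agree, confirming Parseval's theorem.

Σ|x[n]|² = (1/N)Σ|X[k]|² = 18.0000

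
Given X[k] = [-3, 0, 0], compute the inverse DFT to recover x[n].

x[n] = (1/3) Σ(k=0 to 2) X[k] · e^(2πikn/3)

Computing each x[n]:
x[0] = -1
x[1] = -1
x[2] = -1

x = [-1, -1, -1]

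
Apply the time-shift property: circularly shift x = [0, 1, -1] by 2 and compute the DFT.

Time shift by 2: X_shifted[k] = ω_3^(2k) · X[k]
Shifted x = [1, -1, 0]

DFT(x[n-2]) = [0, 1.5000+0.8660i, 1.5000-0.8660i]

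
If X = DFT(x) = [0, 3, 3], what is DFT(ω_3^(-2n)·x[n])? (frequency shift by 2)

Modulation property: DFT(ω_3^(-2n)·x[n]) = X[(k-2) mod 3], so circularly shift X by 2 positions.

X[k-2] = [3, 3, 0]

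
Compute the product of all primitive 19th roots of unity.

The primitive 19th roots of unity are ω_19^k for k coprime to 19: k ∈ {1, 2, 3, 4, 5, 6, 7, 8, 9, 10, 11, 12, 13, 14, 15, 16, 17, 18}
Their product equals the constant term of the cyclotomic polynomial Φ_19(x) up to sign.
For n ≥ 3, the product of all primitive nth roots of unity is 1. (For n=1 it is 1; for n=2 it is -1.)

1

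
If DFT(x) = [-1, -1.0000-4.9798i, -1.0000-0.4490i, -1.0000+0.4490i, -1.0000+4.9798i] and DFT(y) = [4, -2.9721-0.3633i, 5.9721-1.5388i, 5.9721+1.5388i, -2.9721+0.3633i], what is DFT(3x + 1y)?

By linearity: DFT(3x + 1y) = 3·DFT(x) + 1·DFT(y)
= 3·[-1, -1.0000-4.9798i, -1.0000-0.4490i, -1.0000+0.4490i, -1.0000+4.9798i] + 1·[4, -2.9721-0.3633i, 5.9721-1.5388i, 5.9721+1.5388i, -2.9721+0.3633i]

Computing element-wise:
Z[0] = 3·(-1) + 1·(4) = 1
Z[1] = 3·(-1.0000-4.9798i) + 1·(-2.9721-0.3633i) = -5.9721-15.3027i
Z[2] = 3·(-1.0000-0.4490i) + 1·(5.9721-1.5388i) = 2.9721-2.8858i
Z[3] = 3·(-1.0000+0.4490i) + 1·(5.9721+1.5388i) = 2.9721+2.8858i
Z[4] = 3·(-1.0000+4.9798i) + 1·(-2.9721+0.3633i) = -5.9721+15.3027i

DFT(3x + 1y) = 3·X + 1·Y = [1, -5.9721-15.3027i, 2.9721-2.8858i, 2.9721+2.8858i, -5.9721+15.3027i]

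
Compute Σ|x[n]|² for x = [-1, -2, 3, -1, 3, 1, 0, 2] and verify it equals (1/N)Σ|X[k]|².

Time domain:
Σ|x[n]|² = |-1|² + |-2|² + |3|² + |-1|² + |3|² + |1|² + |0|² + |2|² = 29.0000

Frequency domain:
(1/8)Σ|X[k]|² = (1/8)(|5|² + |-4.0000+1.2426i|² + |-1+2i|² + |-4.0000+7.2426i|² + |5|² + |-4.0000-7.2426i|² + |-1-2i|² + |-4.0000-1.2426i|²) = (1/8)·232.0000 = 29.0000

Both sides agree, confirming Parseval's theorem.

Σ|x[n]|² = (1/N)Σ|X[k]|² = 29.0000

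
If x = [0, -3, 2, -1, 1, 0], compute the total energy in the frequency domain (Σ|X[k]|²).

Parseval: Σ|x[n]|² = (1/N)Σ|X[k]|², so Σ|X[k]|² = N·Σ|x[n]|² = 6·15.0000

Σ|X[k]|² = N·Σ|x[n]|² = 6·15.0000 = 90.0000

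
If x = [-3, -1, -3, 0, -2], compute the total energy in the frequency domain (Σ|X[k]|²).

Parseval: Σ|x[n]|² = (1/N)Σ|X[k]|², so Σ|X[k]|² = N·Σ|x[n]|² = 5·23.0000

Σ|X[k]|² = N·Σ|x[n]|² = 5·23.0000 = 115.0000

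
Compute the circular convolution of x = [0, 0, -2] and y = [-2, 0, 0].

(x ⊛ y)[n] = Σ(m=0 to 2) x[m] · y[(n-m) mod 3]

Computing each output sample:
(x ⊛ y)[0] = 0
(x ⊛ y)[1] = 0
(x ⊛ y)[2] = 4

x ⊛ y = [0, 0, 4]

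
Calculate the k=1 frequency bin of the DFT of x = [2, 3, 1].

X[1] = Σ(n=0 to 2) x[n] · ω_3^(1n) where ω_3 = e^(-2πi/3)
= (2)·ω_3^0 + (3)·ω_3^1 + (1)·ω_3^2

X[1] = -1.7321i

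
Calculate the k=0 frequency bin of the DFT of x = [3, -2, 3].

X[0] = Σ(n=0 to 2) x[n] · ω_3^0 = Σ x[n]
= (3) + (-2) + (3)

X[0] = 4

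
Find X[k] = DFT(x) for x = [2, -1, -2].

X[k] = Σ(n=0 to 2) x[n] · ω_3^(nk)
where ω_3 = e^(-2πi/3)

Computing each X[k]:
X[0] = -1
X[1] = 3.5000-0.8660i
X[2] = 3.5000+0.8660i

X = [-1, 3.5000-0.8660i, 3.5000+0.8660i]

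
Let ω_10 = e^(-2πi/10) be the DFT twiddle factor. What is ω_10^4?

ω_10^4 = e^(-2πi·4/10)
= cos(-2π·4/10) + i·sin(-2π·4/10)
= cos(-8π/10) + i·sin(-8π/10)

ω_10^4 = cos(-8π/10) + i·sin(-8π/10) = -0.8090-0.5878i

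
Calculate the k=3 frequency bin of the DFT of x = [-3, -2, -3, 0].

X[3] = Σ(n=0 to 3) x[n] · ω_4^(3n) where ω_4 = e^(-2πi/4)
= (-3)·ω_4^0 + (-2)·ω_4^3 + (-3)·ω_4^6 + (0)·ω_4^9

X[3] = -2i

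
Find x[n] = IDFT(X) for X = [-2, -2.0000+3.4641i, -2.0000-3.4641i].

x[n] = (1/3) Σ(k=0 to 2) X[k] · e^(2πikn/3)

Computing each x[n]:
x[0] = -2
x[1] = -2
x[2] = 2

x = [-2, -2, 2]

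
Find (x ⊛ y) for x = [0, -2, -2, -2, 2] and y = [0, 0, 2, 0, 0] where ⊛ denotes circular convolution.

(x ⊛ y)[n] = Σ(m=0 to 4) x[m] · y[(n-m) mod 5]

Computing each output sample:
(x ⊛ y)[0] = -4
(x ⊛ y)[1] = 4
(x ⊛ y)[2] = 0
(x ⊛ y)[3] = -4
(x ⊛ y)[4] = -4

x ⊛ y = [-4, 4, 0, -4, -4]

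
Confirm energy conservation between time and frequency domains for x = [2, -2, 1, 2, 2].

Time domain:
Σ|x[n]|² = |2|² + |-2|² + |1|² + |2|² + |2|² = 17.0000

Frequency domain:
(1/5)Σ|X[k]|² = (1/5)(|5|² + |-0.4271+4.3920i|² + |2.9271+1.4001i|² + |2.9271-1.4001i|² + |-0.4271-4.3920i|²) = (1/5)·85.0000 = 17.0000

Both sides agree, confirming Parseval's theorem.

Σ|x[n]|² = (1/N)Σ|X[k]|² = 17.0000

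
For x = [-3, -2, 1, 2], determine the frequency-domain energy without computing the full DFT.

Parseval: Σ|x[n]|² = (1/N)Σ|X[k]|², so Σ|X[k]|² = N·Σ|x[n]|² = 4·18.0000

Σ|X[k]|² = N·Σ|x[n]|² = 4·18.0000 = 72.0000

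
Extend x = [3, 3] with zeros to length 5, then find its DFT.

Original 2-point DFT: [6, 0]
Zero-padded 5-point DFT provides frequency interpolation.

DFT_5([x, 0, ...]) = [6, 3.9271-2.8532i, 0.5729-1.7634i, 0.5729+1.7634i, 3.9271+2.8532i]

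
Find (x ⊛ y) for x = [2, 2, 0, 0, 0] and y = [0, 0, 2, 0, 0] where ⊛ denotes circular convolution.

(x ⊛ y)[n] = Σ(m=0 to 4) x[m] · y[(n-m) mod 5]

Computing each output sample:
(x ⊛ y)[0] = 0
(x ⊛ y)[1] = 0
(x ⊛ y)[2] = 4
(x ⊛ y)[3] = 4
(x ⊛ y)[4] = 0

x ⊛ y = [0, 0, 4, 4, 0]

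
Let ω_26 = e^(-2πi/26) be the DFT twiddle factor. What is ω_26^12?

ω_26^12 = e^(-2πi·12/26)
= cos(-2π·12/26) + i·sin(-2π·12/26)
= cos(-24π/26) + i·sin(-24π/26)

ω_26^12 = cos(-24π/26) + i·sin(-24π/26) = -0.9709-0.2393i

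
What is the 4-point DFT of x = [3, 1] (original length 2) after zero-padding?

Original 2-point DFT: [4, 2]
Zero-padded 4-point DFT provides frequency interpolation.

DFT_4([x, 0, ...]) = [4, 3-1i, 2, 3+1i]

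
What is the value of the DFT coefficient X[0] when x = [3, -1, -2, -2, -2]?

X[0] = Σ(n=0 to 4) x[n] · ω_5^0 = Σ x[n]
= (3) + (-1) + (-2) + (-2) + (-2)

X[0] = -4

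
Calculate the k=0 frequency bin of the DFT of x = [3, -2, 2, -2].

X[0] = Σ(n=0 to 3) x[n] · ω_4^0 = Σ x[n]
= (3) + (-2) + (2) + (-2)

X[0] = 1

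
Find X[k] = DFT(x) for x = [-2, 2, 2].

X[k] = Σ(n=0 to 2) x[n] · ω_3^(nk)
where ω_3 = e^(-2πi/3)

Computing each X[k]:
X[0] = 2
X[1] = -4
X[2] = -4

X = [2, -4, -4]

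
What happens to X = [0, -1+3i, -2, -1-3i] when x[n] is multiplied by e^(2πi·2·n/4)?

Modulation property: DFT(ω_4^(-2n)·x[n]) = X[(k-2) mod 4], so circularly shift X by 2 positions.

X[k-2] = [-2, -1-3i, 0, -1+3i]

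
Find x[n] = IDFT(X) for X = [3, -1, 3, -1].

x[n] = (1/4) Σ(k=0 to 3) X[k] · e^(2πikn/4)

Computing each x[n]:
x[0] = 1
x[1] = 0
x[2] = 2
x[3] = 0

x = [1, 0, 2, 0]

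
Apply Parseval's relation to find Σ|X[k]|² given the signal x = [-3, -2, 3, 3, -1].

Parseval: Σ|x[n]|² = (1/N)Σ|X[k]|², so Σ|X[k]|² = N·Σ|x[n]|² = 5·32.0000

Σ|X[k]|² = N·Σ|x[n]|² = 5·32.0000 = 160.0000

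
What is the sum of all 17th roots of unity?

Sum of all nth roots of unity equals 0 for n > 1 (geometric series with r ≠ 1).

0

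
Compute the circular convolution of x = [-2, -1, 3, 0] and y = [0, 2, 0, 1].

(x ⊛ y)[n] = Σ(m=0 to 3) x[m] · y[(n-m) mod 4]

Computing each output sample:
(x ⊛ y)[0] = -1
(x ⊛ y)[1] = -1
(x ⊛ y)[2] = -2
(x ⊛ y)[3] = 4

x ⊛ y = [-1, -1, -2, 4]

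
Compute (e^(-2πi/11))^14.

Since ω_11^11 = 1, powers reduce modulo 11.
14 mod 11 = 3
So ω_11^14 = ω_11^3 = e^(-2πi·3/11)

ω_11^14 = ω_11^3 = -0.1423-0.9898i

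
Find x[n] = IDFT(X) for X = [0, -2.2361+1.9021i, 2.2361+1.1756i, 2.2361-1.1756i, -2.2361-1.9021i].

x[n] = (1/5) Σ(k=0 to 4) X[k] · e^(2πikn/5)

Computing each x[n]:
x[0] = 0
x[1] = -2
x[2] = 1
x[3] = 1
x[4] = 0

x = [0, -2, 1, 1, 0]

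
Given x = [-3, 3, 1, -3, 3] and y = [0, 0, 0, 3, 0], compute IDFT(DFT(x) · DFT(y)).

(x ⊛ y)[n] = Σ(m=0 to 4) x[m] · y[(n-m) mod 5]

Computing each output sample:
(x ⊛ y)[0] = 3
(x ⊛ y)[1] = -9
(x ⊛ y)[2] = 9
(x ⊛ y)[3] = -9
(x ⊛ y)[4] = 9

x ⊛ y = [3, -9, 9, -9, 9]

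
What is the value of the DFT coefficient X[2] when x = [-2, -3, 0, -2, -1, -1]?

X[2] = Σ(n=0 to 5) x[n] · ω_6^(2n) where ω_6 = e^(-2πi/6)
= (-2)·ω_6^0 + (-3)·ω_6^2 + (0)·ω_6^4 + (-2)·ω_6^6 + (-1)·ω_6^8 + (-1)·ω_6^10

X[2] = -1.5000+2.5981i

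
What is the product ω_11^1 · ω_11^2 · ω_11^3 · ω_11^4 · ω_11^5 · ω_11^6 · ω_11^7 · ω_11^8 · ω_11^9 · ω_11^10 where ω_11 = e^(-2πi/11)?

The primitive 11th roots of unity are ω_11^k for k coprime to 11: k ∈ {1, 2, 3, 4, 5, 6, 7, 8, 9, 10}
Their product equals the constant term of the cyclotomic polynomial Φ_11(x) up to sign.
For n ≥ 3, the product of all primitive nth roots of unity is 1. (For n=1 it is 1; for n=2 it is -1.)

1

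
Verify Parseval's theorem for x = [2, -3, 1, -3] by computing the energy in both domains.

Time domain:
Σ|x[n]|² = |2|² + |-3|² + |1|² + |-3|² = 23.0000

Frequency domain:
(1/4)Σ|X[k]|² = (1/4)(|-3|² + |1|² + |9|² + |1|²) = (1/4)·92.0000 = 23.0000

Both sides agree, confirming Parseval's theorem.

Σ|x[n]|² = (1/N)Σ|X[k]|² = 23.0000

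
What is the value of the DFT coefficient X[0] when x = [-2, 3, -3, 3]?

X[0] = Σ(n=0 to 3) x[n] · ω_4^0 = Σ x[n]
= (-2) + (3) + (-3) + (3)

X[0] = 1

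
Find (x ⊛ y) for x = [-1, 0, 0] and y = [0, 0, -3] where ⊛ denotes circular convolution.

(x ⊛ y)[n] = Σ(m=0 to 2) x[m] · y[(n-m) mod 3]

Computing each output sample:
(x ⊛ y)[0] = 0
(x ⊛ y)[1] = 0
(x ⊛ y)[2] = 3

x ⊛ y = [0, 0, 3]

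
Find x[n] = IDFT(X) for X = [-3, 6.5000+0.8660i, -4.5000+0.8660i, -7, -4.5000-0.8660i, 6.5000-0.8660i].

x[n] = (1/6) Σ(k=0 to 5) X[k] · e^(2πikn/6)

Computing each x[n]:
x[0] = -1
x[1] = 2
x[2] = -2
x[3] = -3
x[4] = -2
x[5] = 3

x = [-1, 2, -2, -3, -2, 3]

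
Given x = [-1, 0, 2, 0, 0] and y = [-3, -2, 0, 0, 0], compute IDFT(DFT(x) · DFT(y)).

(x ⊛ y)[n] = Σ(m=0 to 4) x[m] · y[(n-m) mod 5]

Computing each output sample:
(x ⊛ y)[0] = 3
(x ⊛ y)[1] = 2
(x ⊛ y)[2] = -6
(x ⊛ y)[3] = -4
(x ⊛ y)[4] = 0

x ⊛ y = [3, 2, -6, -4, 0]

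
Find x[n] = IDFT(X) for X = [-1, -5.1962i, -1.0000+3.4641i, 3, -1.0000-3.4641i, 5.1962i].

x[n] = (1/6) Σ(k=0 to 5) X[k] · e^(2πikn/6)

Computing each x[n]:
x[0] = 0
x[1] = 0
x[2] = 3
x[3] = -1
x[4] = -2
x[5] = -1

x = [0, 0, 3, -1, -2, -1]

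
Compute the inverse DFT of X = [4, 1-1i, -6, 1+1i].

x[n] = (1/4) Σ(k=0 to 3) X[k] · e^(2πikn/4)

Computing each x[n]:
x[0] = 0
x[1] = 3
x[2] = -1
x[3] = 2

x = [0, 3, -1, 2]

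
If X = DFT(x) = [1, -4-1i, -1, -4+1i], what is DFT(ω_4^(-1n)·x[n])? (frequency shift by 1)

Modulation property: DFT(ω_4^(-1n)·x[n]) = X[(k-1) mod 4], so circularly shift X by 1 positions.

X[k-1] = [-4+1i, 1, -4-1i, -1]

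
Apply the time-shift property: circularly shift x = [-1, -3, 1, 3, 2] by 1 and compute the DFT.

Time shift by 1: X_shifted[k] = ω_5^(1k) · X[k]
Shifted x = [2, -1, -3, 1, 3]

DFT(x[n-1]) = [2, 4.2361+6.1554i, -0.2361-1.4531i, -0.2361+1.4531i, 4.2361-6.1554i]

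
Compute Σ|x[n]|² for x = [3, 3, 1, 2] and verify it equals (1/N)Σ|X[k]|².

Time domain:
Σ|x[n]|² = |3|² + |3|² + |1|² + |2|² = 23.0000

Frequency domain:
(1/4)Σ|X[k]|² = (1/4)(|9|² + |2-1i|² + |-1|² + |2+1i|²) = (1/4)·92.0000 = 23.0000

Both sides agree, confirming Parseval's theorem.

Σ|x[n]|² = (1/N)Σ|X[k]|² = 23.0000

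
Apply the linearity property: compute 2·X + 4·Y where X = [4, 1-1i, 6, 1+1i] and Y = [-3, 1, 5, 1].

By linearity: DFT(2x + 4y) = 2·DFT(x) + 4·DFT(y)
= 2·[4, 1-1i, 6, 1+1i] + 4·[-3, 1, 5, 1]

Computing element-wise:
Z[0] = 2·(4) + 4·(-3) = -4
Z[1] = 2·(1-1i) + 4·(1) = 6-2i
Z[2] = 2·(6) + 4·(5) = 32
Z[3] = 2·(1+1i) + 4·(1) = 6+2i

DFT(2x + 4y) = 2·X + 4·Y = [-4, 6-2i, 32, 6+2i]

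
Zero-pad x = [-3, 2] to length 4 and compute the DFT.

Original 2-point DFT: [-1, -5]
Zero-padded 4-point DFT provides frequency interpolation.

DFT_4([x, 0, ...]) = [-1, -3-2i, -5, -3+2i]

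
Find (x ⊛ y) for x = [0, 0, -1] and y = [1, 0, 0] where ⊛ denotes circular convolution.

(x ⊛ y)[n] = Σ(m=0 to 2) x[m] · y[(n-m) mod 3]

Computing each output sample:
(x ⊛ y)[0] = 0
(x ⊛ y)[1] = 0
(x ⊛ y)[2] = -1

x ⊛ y = [0, 0, -1]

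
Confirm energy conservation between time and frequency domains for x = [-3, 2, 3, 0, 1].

Time domain:
Σ|x[n]|² = |-3|² + |2|² + |3|² + |0|² + |1|² = 23.0000

Frequency domain:
(1/5)Σ|X[k]|² = (1/5)(|3|² + |-4.5000-2.7144i|² + |-4.5000+2.2654i|² + |-4.5000-2.2654i|² + |-4.5000+2.7144i|²) = (1/5)·115.0000 = 23.0000

Both sides agree, confirming Parseval's theorem.

Σ|x[n]|² = (1/N)Σ|X[k]|² = 23.0000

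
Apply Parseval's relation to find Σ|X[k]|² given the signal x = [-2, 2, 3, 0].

Parseval: Σ|x[n]|² = (1/N)Σ|X[k]|², so Σ|X[k]|² = N·Σ|x[n]|² = 4·17.0000

Σ|X[k]|² = N·Σ|x[n]|² = 4·17.0000 = 68.0000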